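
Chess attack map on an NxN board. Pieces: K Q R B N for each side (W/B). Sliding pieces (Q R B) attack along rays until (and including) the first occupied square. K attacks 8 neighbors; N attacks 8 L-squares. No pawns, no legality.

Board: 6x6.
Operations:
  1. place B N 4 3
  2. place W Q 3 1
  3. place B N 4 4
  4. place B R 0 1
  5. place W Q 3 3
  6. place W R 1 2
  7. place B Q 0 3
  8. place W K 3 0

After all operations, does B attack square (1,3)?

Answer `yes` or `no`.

Op 1: place BN@(4,3)
Op 2: place WQ@(3,1)
Op 3: place BN@(4,4)
Op 4: place BR@(0,1)
Op 5: place WQ@(3,3)
Op 6: place WR@(1,2)
Op 7: place BQ@(0,3)
Op 8: place WK@(3,0)
Per-piece attacks for B:
  BR@(0,1): attacks (0,2) (0,3) (0,0) (1,1) (2,1) (3,1) [ray(0,1) blocked at (0,3); ray(1,0) blocked at (3,1)]
  BQ@(0,3): attacks (0,4) (0,5) (0,2) (0,1) (1,3) (2,3) (3,3) (1,4) (2,5) (1,2) [ray(0,-1) blocked at (0,1); ray(1,0) blocked at (3,3); ray(1,-1) blocked at (1,2)]
  BN@(4,3): attacks (5,5) (3,5) (2,4) (5,1) (3,1) (2,2)
  BN@(4,4): attacks (2,5) (5,2) (3,2) (2,3)
B attacks (1,3): yes

Answer: yes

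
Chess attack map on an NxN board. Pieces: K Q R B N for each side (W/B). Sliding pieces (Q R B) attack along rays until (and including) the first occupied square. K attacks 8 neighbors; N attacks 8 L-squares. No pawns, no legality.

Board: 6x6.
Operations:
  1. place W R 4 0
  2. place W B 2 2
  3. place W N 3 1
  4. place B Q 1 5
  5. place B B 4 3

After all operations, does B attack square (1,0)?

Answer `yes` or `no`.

Answer: yes

Derivation:
Op 1: place WR@(4,0)
Op 2: place WB@(2,2)
Op 3: place WN@(3,1)
Op 4: place BQ@(1,5)
Op 5: place BB@(4,3)
Per-piece attacks for B:
  BQ@(1,5): attacks (1,4) (1,3) (1,2) (1,1) (1,0) (2,5) (3,5) (4,5) (5,5) (0,5) (2,4) (3,3) (4,2) (5,1) (0,4)
  BB@(4,3): attacks (5,4) (5,2) (3,4) (2,5) (3,2) (2,1) (1,0)
B attacks (1,0): yes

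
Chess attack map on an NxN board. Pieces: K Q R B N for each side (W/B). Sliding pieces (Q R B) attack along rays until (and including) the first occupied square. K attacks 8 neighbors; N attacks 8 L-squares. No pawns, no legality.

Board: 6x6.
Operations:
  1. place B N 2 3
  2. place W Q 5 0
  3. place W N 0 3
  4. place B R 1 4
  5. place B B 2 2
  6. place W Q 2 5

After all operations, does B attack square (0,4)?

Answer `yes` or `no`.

Answer: yes

Derivation:
Op 1: place BN@(2,3)
Op 2: place WQ@(5,0)
Op 3: place WN@(0,3)
Op 4: place BR@(1,4)
Op 5: place BB@(2,2)
Op 6: place WQ@(2,5)
Per-piece attacks for B:
  BR@(1,4): attacks (1,5) (1,3) (1,2) (1,1) (1,0) (2,4) (3,4) (4,4) (5,4) (0,4)
  BB@(2,2): attacks (3,3) (4,4) (5,5) (3,1) (4,0) (1,3) (0,4) (1,1) (0,0)
  BN@(2,3): attacks (3,5) (4,4) (1,5) (0,4) (3,1) (4,2) (1,1) (0,2)
B attacks (0,4): yes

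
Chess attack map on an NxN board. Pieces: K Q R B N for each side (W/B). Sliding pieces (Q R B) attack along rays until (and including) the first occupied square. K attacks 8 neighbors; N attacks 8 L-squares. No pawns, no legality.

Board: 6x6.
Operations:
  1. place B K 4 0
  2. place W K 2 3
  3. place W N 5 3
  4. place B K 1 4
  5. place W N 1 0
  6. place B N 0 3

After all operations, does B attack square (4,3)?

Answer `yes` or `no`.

Answer: no

Derivation:
Op 1: place BK@(4,0)
Op 2: place WK@(2,3)
Op 3: place WN@(5,3)
Op 4: place BK@(1,4)
Op 5: place WN@(1,0)
Op 6: place BN@(0,3)
Per-piece attacks for B:
  BN@(0,3): attacks (1,5) (2,4) (1,1) (2,2)
  BK@(1,4): attacks (1,5) (1,3) (2,4) (0,4) (2,5) (2,3) (0,5) (0,3)
  BK@(4,0): attacks (4,1) (5,0) (3,0) (5,1) (3,1)
B attacks (4,3): no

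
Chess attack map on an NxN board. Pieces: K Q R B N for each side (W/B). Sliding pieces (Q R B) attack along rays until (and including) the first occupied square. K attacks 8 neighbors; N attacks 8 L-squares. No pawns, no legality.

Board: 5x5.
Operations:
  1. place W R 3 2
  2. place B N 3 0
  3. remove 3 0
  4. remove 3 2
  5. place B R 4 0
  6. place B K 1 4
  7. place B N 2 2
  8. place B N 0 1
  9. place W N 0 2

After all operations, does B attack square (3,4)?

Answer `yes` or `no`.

Op 1: place WR@(3,2)
Op 2: place BN@(3,0)
Op 3: remove (3,0)
Op 4: remove (3,2)
Op 5: place BR@(4,0)
Op 6: place BK@(1,4)
Op 7: place BN@(2,2)
Op 8: place BN@(0,1)
Op 9: place WN@(0,2)
Per-piece attacks for B:
  BN@(0,1): attacks (1,3) (2,2) (2,0)
  BK@(1,4): attacks (1,3) (2,4) (0,4) (2,3) (0,3)
  BN@(2,2): attacks (3,4) (4,3) (1,4) (0,3) (3,0) (4,1) (1,0) (0,1)
  BR@(4,0): attacks (4,1) (4,2) (4,3) (4,4) (3,0) (2,0) (1,0) (0,0)
B attacks (3,4): yes

Answer: yes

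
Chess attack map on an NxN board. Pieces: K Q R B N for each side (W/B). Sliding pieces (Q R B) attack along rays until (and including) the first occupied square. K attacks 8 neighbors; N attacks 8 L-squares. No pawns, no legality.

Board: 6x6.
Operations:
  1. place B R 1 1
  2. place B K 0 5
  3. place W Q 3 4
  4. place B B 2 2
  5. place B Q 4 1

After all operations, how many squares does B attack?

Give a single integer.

Answer: 25

Derivation:
Op 1: place BR@(1,1)
Op 2: place BK@(0,5)
Op 3: place WQ@(3,4)
Op 4: place BB@(2,2)
Op 5: place BQ@(4,1)
Per-piece attacks for B:
  BK@(0,5): attacks (0,4) (1,5) (1,4)
  BR@(1,1): attacks (1,2) (1,3) (1,4) (1,5) (1,0) (2,1) (3,1) (4,1) (0,1) [ray(1,0) blocked at (4,1)]
  BB@(2,2): attacks (3,3) (4,4) (5,5) (3,1) (4,0) (1,3) (0,4) (1,1) [ray(-1,-1) blocked at (1,1)]
  BQ@(4,1): attacks (4,2) (4,3) (4,4) (4,5) (4,0) (5,1) (3,1) (2,1) (1,1) (5,2) (5,0) (3,2) (2,3) (1,4) (0,5) (3,0) [ray(-1,0) blocked at (1,1); ray(-1,1) blocked at (0,5)]
Union (25 distinct): (0,1) (0,4) (0,5) (1,0) (1,1) (1,2) (1,3) (1,4) (1,5) (2,1) (2,3) (3,0) (3,1) (3,2) (3,3) (4,0) (4,1) (4,2) (4,3) (4,4) (4,5) (5,0) (5,1) (5,2) (5,5)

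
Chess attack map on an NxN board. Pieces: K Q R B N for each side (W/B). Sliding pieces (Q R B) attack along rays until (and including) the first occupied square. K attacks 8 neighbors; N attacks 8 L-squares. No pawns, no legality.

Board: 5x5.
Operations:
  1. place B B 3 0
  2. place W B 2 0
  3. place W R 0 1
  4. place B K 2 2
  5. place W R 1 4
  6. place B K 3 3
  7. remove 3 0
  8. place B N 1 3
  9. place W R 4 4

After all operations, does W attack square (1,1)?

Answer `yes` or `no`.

Answer: yes

Derivation:
Op 1: place BB@(3,0)
Op 2: place WB@(2,0)
Op 3: place WR@(0,1)
Op 4: place BK@(2,2)
Op 5: place WR@(1,4)
Op 6: place BK@(3,3)
Op 7: remove (3,0)
Op 8: place BN@(1,3)
Op 9: place WR@(4,4)
Per-piece attacks for W:
  WR@(0,1): attacks (0,2) (0,3) (0,4) (0,0) (1,1) (2,1) (3,1) (4,1)
  WR@(1,4): attacks (1,3) (2,4) (3,4) (4,4) (0,4) [ray(0,-1) blocked at (1,3); ray(1,0) blocked at (4,4)]
  WB@(2,0): attacks (3,1) (4,2) (1,1) (0,2)
  WR@(4,4): attacks (4,3) (4,2) (4,1) (4,0) (3,4) (2,4) (1,4) [ray(-1,0) blocked at (1,4)]
W attacks (1,1): yes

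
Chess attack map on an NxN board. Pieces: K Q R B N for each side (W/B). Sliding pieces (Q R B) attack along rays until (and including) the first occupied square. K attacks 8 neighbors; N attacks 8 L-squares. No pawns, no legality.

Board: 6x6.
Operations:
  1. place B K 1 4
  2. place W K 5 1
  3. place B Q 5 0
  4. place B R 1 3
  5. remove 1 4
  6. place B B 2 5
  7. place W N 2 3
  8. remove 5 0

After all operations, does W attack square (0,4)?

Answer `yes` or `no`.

Answer: yes

Derivation:
Op 1: place BK@(1,4)
Op 2: place WK@(5,1)
Op 3: place BQ@(5,0)
Op 4: place BR@(1,3)
Op 5: remove (1,4)
Op 6: place BB@(2,5)
Op 7: place WN@(2,3)
Op 8: remove (5,0)
Per-piece attacks for W:
  WN@(2,3): attacks (3,5) (4,4) (1,5) (0,4) (3,1) (4,2) (1,1) (0,2)
  WK@(5,1): attacks (5,2) (5,0) (4,1) (4,2) (4,0)
W attacks (0,4): yes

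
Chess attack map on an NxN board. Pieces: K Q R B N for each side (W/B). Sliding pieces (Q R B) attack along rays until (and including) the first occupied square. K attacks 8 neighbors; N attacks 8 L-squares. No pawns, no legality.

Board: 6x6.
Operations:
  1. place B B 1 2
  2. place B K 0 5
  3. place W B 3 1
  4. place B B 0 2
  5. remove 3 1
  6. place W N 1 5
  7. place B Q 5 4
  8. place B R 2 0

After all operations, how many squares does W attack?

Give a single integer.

Answer: 3

Derivation:
Op 1: place BB@(1,2)
Op 2: place BK@(0,5)
Op 3: place WB@(3,1)
Op 4: place BB@(0,2)
Op 5: remove (3,1)
Op 6: place WN@(1,5)
Op 7: place BQ@(5,4)
Op 8: place BR@(2,0)
Per-piece attacks for W:
  WN@(1,5): attacks (2,3) (3,4) (0,3)
Union (3 distinct): (0,3) (2,3) (3,4)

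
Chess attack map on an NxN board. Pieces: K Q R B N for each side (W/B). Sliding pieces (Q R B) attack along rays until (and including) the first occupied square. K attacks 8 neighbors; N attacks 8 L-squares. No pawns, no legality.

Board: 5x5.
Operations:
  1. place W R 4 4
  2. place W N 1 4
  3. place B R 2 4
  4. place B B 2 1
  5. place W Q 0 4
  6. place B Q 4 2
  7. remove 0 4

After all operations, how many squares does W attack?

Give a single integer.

Answer: 7

Derivation:
Op 1: place WR@(4,4)
Op 2: place WN@(1,4)
Op 3: place BR@(2,4)
Op 4: place BB@(2,1)
Op 5: place WQ@(0,4)
Op 6: place BQ@(4,2)
Op 7: remove (0,4)
Per-piece attacks for W:
  WN@(1,4): attacks (2,2) (3,3) (0,2)
  WR@(4,4): attacks (4,3) (4,2) (3,4) (2,4) [ray(0,-1) blocked at (4,2); ray(-1,0) blocked at (2,4)]
Union (7 distinct): (0,2) (2,2) (2,4) (3,3) (3,4) (4,2) (4,3)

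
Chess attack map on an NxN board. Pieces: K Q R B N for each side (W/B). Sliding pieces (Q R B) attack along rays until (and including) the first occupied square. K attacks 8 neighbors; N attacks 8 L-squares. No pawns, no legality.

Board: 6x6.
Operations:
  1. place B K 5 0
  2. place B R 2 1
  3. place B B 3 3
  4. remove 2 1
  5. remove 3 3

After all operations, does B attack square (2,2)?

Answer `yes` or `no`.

Op 1: place BK@(5,0)
Op 2: place BR@(2,1)
Op 3: place BB@(3,3)
Op 4: remove (2,1)
Op 5: remove (3,3)
Per-piece attacks for B:
  BK@(5,0): attacks (5,1) (4,0) (4,1)
B attacks (2,2): no

Answer: no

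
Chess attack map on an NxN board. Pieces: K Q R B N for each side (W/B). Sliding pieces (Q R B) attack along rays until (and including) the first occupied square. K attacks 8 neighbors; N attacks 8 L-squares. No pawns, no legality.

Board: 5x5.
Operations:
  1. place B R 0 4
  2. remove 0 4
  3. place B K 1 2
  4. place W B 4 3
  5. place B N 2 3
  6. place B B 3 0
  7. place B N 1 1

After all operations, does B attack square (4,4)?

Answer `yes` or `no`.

Op 1: place BR@(0,4)
Op 2: remove (0,4)
Op 3: place BK@(1,2)
Op 4: place WB@(4,3)
Op 5: place BN@(2,3)
Op 6: place BB@(3,0)
Op 7: place BN@(1,1)
Per-piece attacks for B:
  BN@(1,1): attacks (2,3) (3,2) (0,3) (3,0)
  BK@(1,2): attacks (1,3) (1,1) (2,2) (0,2) (2,3) (2,1) (0,3) (0,1)
  BN@(2,3): attacks (4,4) (0,4) (3,1) (4,2) (1,1) (0,2)
  BB@(3,0): attacks (4,1) (2,1) (1,2) [ray(-1,1) blocked at (1,2)]
B attacks (4,4): yes

Answer: yes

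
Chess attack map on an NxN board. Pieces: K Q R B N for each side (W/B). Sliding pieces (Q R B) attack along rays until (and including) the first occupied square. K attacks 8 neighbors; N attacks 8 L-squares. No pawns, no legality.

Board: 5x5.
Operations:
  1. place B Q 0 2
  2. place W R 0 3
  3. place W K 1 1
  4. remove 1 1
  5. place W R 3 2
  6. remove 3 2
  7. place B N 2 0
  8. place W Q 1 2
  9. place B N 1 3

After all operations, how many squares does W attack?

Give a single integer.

Op 1: place BQ@(0,2)
Op 2: place WR@(0,3)
Op 3: place WK@(1,1)
Op 4: remove (1,1)
Op 5: place WR@(3,2)
Op 6: remove (3,2)
Op 7: place BN@(2,0)
Op 8: place WQ@(1,2)
Op 9: place BN@(1,3)
Per-piece attacks for W:
  WR@(0,3): attacks (0,4) (0,2) (1,3) [ray(0,-1) blocked at (0,2); ray(1,0) blocked at (1,3)]
  WQ@(1,2): attacks (1,3) (1,1) (1,0) (2,2) (3,2) (4,2) (0,2) (2,3) (3,4) (2,1) (3,0) (0,3) (0,1) [ray(0,1) blocked at (1,3); ray(-1,0) blocked at (0,2); ray(-1,1) blocked at (0,3)]
Union (14 distinct): (0,1) (0,2) (0,3) (0,4) (1,0) (1,1) (1,3) (2,1) (2,2) (2,3) (3,0) (3,2) (3,4) (4,2)

Answer: 14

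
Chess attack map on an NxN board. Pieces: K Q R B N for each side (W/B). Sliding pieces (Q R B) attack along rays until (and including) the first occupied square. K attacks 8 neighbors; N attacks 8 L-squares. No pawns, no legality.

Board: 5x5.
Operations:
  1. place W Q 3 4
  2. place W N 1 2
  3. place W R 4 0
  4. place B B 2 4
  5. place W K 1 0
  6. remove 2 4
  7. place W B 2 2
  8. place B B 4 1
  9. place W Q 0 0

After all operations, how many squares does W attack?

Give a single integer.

Op 1: place WQ@(3,4)
Op 2: place WN@(1,2)
Op 3: place WR@(4,0)
Op 4: place BB@(2,4)
Op 5: place WK@(1,0)
Op 6: remove (2,4)
Op 7: place WB@(2,2)
Op 8: place BB@(4,1)
Op 9: place WQ@(0,0)
Per-piece attacks for W:
  WQ@(0,0): attacks (0,1) (0,2) (0,3) (0,4) (1,0) (1,1) (2,2) [ray(1,0) blocked at (1,0); ray(1,1) blocked at (2,2)]
  WK@(1,0): attacks (1,1) (2,0) (0,0) (2,1) (0,1)
  WN@(1,2): attacks (2,4) (3,3) (0,4) (2,0) (3,1) (0,0)
  WB@(2,2): attacks (3,3) (4,4) (3,1) (4,0) (1,3) (0,4) (1,1) (0,0) [ray(1,-1) blocked at (4,0); ray(-1,-1) blocked at (0,0)]
  WQ@(3,4): attacks (3,3) (3,2) (3,1) (3,0) (4,4) (2,4) (1,4) (0,4) (4,3) (2,3) (1,2) [ray(-1,-1) blocked at (1,2)]
  WR@(4,0): attacks (4,1) (3,0) (2,0) (1,0) [ray(0,1) blocked at (4,1); ray(-1,0) blocked at (1,0)]
Union (23 distinct): (0,0) (0,1) (0,2) (0,3) (0,4) (1,0) (1,1) (1,2) (1,3) (1,4) (2,0) (2,1) (2,2) (2,3) (2,4) (3,0) (3,1) (3,2) (3,3) (4,0) (4,1) (4,3) (4,4)

Answer: 23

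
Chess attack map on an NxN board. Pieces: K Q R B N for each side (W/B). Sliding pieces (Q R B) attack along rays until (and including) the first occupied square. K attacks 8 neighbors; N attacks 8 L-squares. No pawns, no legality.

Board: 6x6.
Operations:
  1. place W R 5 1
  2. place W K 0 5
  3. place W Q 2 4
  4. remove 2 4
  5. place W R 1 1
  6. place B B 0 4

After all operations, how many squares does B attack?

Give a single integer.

Answer: 5

Derivation:
Op 1: place WR@(5,1)
Op 2: place WK@(0,5)
Op 3: place WQ@(2,4)
Op 4: remove (2,4)
Op 5: place WR@(1,1)
Op 6: place BB@(0,4)
Per-piece attacks for B:
  BB@(0,4): attacks (1,5) (1,3) (2,2) (3,1) (4,0)
Union (5 distinct): (1,3) (1,5) (2,2) (3,1) (4,0)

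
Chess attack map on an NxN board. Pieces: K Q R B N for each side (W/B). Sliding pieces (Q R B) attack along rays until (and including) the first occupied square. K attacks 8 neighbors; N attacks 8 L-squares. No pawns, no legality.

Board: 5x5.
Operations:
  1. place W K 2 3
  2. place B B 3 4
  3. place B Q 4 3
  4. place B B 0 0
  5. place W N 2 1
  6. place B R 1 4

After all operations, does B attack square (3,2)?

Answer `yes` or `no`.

Answer: yes

Derivation:
Op 1: place WK@(2,3)
Op 2: place BB@(3,4)
Op 3: place BQ@(4,3)
Op 4: place BB@(0,0)
Op 5: place WN@(2,1)
Op 6: place BR@(1,4)
Per-piece attacks for B:
  BB@(0,0): attacks (1,1) (2,2) (3,3) (4,4)
  BR@(1,4): attacks (1,3) (1,2) (1,1) (1,0) (2,4) (3,4) (0,4) [ray(1,0) blocked at (3,4)]
  BB@(3,4): attacks (4,3) (2,3) [ray(1,-1) blocked at (4,3); ray(-1,-1) blocked at (2,3)]
  BQ@(4,3): attacks (4,4) (4,2) (4,1) (4,0) (3,3) (2,3) (3,4) (3,2) (2,1) [ray(-1,0) blocked at (2,3); ray(-1,1) blocked at (3,4); ray(-1,-1) blocked at (2,1)]
B attacks (3,2): yes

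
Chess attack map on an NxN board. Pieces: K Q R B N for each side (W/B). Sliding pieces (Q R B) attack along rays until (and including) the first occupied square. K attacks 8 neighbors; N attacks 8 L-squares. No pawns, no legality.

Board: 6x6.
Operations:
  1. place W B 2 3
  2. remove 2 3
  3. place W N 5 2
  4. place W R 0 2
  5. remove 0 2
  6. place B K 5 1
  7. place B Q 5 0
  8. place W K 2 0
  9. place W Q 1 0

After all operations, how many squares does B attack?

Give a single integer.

Op 1: place WB@(2,3)
Op 2: remove (2,3)
Op 3: place WN@(5,2)
Op 4: place WR@(0,2)
Op 5: remove (0,2)
Op 6: place BK@(5,1)
Op 7: place BQ@(5,0)
Op 8: place WK@(2,0)
Op 9: place WQ@(1,0)
Per-piece attacks for B:
  BQ@(5,0): attacks (5,1) (4,0) (3,0) (2,0) (4,1) (3,2) (2,3) (1,4) (0,5) [ray(0,1) blocked at (5,1); ray(-1,0) blocked at (2,0)]
  BK@(5,1): attacks (5,2) (5,0) (4,1) (4,2) (4,0)
Union (12 distinct): (0,5) (1,4) (2,0) (2,3) (3,0) (3,2) (4,0) (4,1) (4,2) (5,0) (5,1) (5,2)

Answer: 12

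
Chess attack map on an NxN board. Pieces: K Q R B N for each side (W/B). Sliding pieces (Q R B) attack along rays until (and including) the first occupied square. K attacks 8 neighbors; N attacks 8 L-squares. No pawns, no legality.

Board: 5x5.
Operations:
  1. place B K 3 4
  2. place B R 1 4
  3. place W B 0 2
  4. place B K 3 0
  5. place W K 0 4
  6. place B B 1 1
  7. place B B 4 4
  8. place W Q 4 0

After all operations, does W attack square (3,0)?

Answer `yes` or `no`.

Op 1: place BK@(3,4)
Op 2: place BR@(1,4)
Op 3: place WB@(0,2)
Op 4: place BK@(3,0)
Op 5: place WK@(0,4)
Op 6: place BB@(1,1)
Op 7: place BB@(4,4)
Op 8: place WQ@(4,0)
Per-piece attacks for W:
  WB@(0,2): attacks (1,3) (2,4) (1,1) [ray(1,-1) blocked at (1,1)]
  WK@(0,4): attacks (0,3) (1,4) (1,3)
  WQ@(4,0): attacks (4,1) (4,2) (4,3) (4,4) (3,0) (3,1) (2,2) (1,3) (0,4) [ray(0,1) blocked at (4,4); ray(-1,0) blocked at (3,0); ray(-1,1) blocked at (0,4)]
W attacks (3,0): yes

Answer: yes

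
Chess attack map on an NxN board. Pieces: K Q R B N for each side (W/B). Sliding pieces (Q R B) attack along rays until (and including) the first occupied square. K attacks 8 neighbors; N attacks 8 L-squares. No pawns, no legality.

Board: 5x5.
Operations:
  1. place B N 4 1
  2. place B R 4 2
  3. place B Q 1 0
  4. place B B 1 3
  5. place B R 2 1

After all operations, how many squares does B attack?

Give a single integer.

Answer: 20

Derivation:
Op 1: place BN@(4,1)
Op 2: place BR@(4,2)
Op 3: place BQ@(1,0)
Op 4: place BB@(1,3)
Op 5: place BR@(2,1)
Per-piece attacks for B:
  BQ@(1,0): attacks (1,1) (1,2) (1,3) (2,0) (3,0) (4,0) (0,0) (2,1) (0,1) [ray(0,1) blocked at (1,3); ray(1,1) blocked at (2,1)]
  BB@(1,3): attacks (2,4) (2,2) (3,1) (4,0) (0,4) (0,2)
  BR@(2,1): attacks (2,2) (2,3) (2,4) (2,0) (3,1) (4,1) (1,1) (0,1) [ray(1,0) blocked at (4,1)]
  BN@(4,1): attacks (3,3) (2,2) (2,0)
  BR@(4,2): attacks (4,3) (4,4) (4,1) (3,2) (2,2) (1,2) (0,2) [ray(0,-1) blocked at (4,1)]
Union (20 distinct): (0,0) (0,1) (0,2) (0,4) (1,1) (1,2) (1,3) (2,0) (2,1) (2,2) (2,3) (2,4) (3,0) (3,1) (3,2) (3,3) (4,0) (4,1) (4,3) (4,4)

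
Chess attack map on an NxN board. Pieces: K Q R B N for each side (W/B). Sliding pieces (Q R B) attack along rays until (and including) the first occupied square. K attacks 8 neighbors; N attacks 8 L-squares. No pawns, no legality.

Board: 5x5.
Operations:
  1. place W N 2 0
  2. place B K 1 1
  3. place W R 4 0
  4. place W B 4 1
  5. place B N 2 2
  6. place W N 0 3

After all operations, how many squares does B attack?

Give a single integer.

Answer: 14

Derivation:
Op 1: place WN@(2,0)
Op 2: place BK@(1,1)
Op 3: place WR@(4,0)
Op 4: place WB@(4,1)
Op 5: place BN@(2,2)
Op 6: place WN@(0,3)
Per-piece attacks for B:
  BK@(1,1): attacks (1,2) (1,0) (2,1) (0,1) (2,2) (2,0) (0,2) (0,0)
  BN@(2,2): attacks (3,4) (4,3) (1,4) (0,3) (3,0) (4,1) (1,0) (0,1)
Union (14 distinct): (0,0) (0,1) (0,2) (0,3) (1,0) (1,2) (1,4) (2,0) (2,1) (2,2) (3,0) (3,4) (4,1) (4,3)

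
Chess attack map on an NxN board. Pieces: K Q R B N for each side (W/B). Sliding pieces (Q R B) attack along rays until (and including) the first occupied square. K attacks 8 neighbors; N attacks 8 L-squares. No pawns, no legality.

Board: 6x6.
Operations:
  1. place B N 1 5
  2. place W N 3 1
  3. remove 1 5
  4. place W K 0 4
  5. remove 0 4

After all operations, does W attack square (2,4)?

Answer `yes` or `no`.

Answer: no

Derivation:
Op 1: place BN@(1,5)
Op 2: place WN@(3,1)
Op 3: remove (1,5)
Op 4: place WK@(0,4)
Op 5: remove (0,4)
Per-piece attacks for W:
  WN@(3,1): attacks (4,3) (5,2) (2,3) (1,2) (5,0) (1,0)
W attacks (2,4): no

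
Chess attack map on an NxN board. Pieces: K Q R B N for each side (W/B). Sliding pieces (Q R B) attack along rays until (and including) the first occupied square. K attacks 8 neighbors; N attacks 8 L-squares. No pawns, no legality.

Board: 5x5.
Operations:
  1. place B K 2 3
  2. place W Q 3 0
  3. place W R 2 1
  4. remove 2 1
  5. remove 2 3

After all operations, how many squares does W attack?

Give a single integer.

Op 1: place BK@(2,3)
Op 2: place WQ@(3,0)
Op 3: place WR@(2,1)
Op 4: remove (2,1)
Op 5: remove (2,3)
Per-piece attacks for W:
  WQ@(3,0): attacks (3,1) (3,2) (3,3) (3,4) (4,0) (2,0) (1,0) (0,0) (4,1) (2,1) (1,2) (0,3)
Union (12 distinct): (0,0) (0,3) (1,0) (1,2) (2,0) (2,1) (3,1) (3,2) (3,3) (3,4) (4,0) (4,1)

Answer: 12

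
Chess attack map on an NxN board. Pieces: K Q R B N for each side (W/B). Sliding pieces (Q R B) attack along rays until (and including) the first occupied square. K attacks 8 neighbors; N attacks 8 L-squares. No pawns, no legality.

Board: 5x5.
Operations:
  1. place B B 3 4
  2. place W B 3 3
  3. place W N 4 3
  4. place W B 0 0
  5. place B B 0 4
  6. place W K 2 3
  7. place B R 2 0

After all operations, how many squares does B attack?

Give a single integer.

Op 1: place BB@(3,4)
Op 2: place WB@(3,3)
Op 3: place WN@(4,3)
Op 4: place WB@(0,0)
Op 5: place BB@(0,4)
Op 6: place WK@(2,3)
Op 7: place BR@(2,0)
Per-piece attacks for B:
  BB@(0,4): attacks (1,3) (2,2) (3,1) (4,0)
  BR@(2,0): attacks (2,1) (2,2) (2,3) (3,0) (4,0) (1,0) (0,0) [ray(0,1) blocked at (2,3); ray(-1,0) blocked at (0,0)]
  BB@(3,4): attacks (4,3) (2,3) [ray(1,-1) blocked at (4,3); ray(-1,-1) blocked at (2,3)]
Union (10 distinct): (0,0) (1,0) (1,3) (2,1) (2,2) (2,3) (3,0) (3,1) (4,0) (4,3)

Answer: 10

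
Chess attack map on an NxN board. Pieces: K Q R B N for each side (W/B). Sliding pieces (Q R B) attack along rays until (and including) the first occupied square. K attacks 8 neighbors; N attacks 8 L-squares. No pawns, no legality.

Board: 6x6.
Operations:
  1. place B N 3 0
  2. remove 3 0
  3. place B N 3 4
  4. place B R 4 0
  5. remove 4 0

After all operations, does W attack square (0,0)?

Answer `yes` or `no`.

Op 1: place BN@(3,0)
Op 2: remove (3,0)
Op 3: place BN@(3,4)
Op 4: place BR@(4,0)
Op 5: remove (4,0)
Per-piece attacks for W:
W attacks (0,0): no

Answer: no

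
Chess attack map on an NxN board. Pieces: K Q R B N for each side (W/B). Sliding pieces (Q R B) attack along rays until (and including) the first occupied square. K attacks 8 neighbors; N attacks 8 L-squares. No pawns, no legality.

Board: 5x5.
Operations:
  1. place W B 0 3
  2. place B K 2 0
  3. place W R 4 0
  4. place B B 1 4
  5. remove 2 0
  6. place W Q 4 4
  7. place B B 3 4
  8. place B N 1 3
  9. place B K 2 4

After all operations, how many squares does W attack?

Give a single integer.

Op 1: place WB@(0,3)
Op 2: place BK@(2,0)
Op 3: place WR@(4,0)
Op 4: place BB@(1,4)
Op 5: remove (2,0)
Op 6: place WQ@(4,4)
Op 7: place BB@(3,4)
Op 8: place BN@(1,3)
Op 9: place BK@(2,4)
Per-piece attacks for W:
  WB@(0,3): attacks (1,4) (1,2) (2,1) (3,0) [ray(1,1) blocked at (1,4)]
  WR@(4,0): attacks (4,1) (4,2) (4,3) (4,4) (3,0) (2,0) (1,0) (0,0) [ray(0,1) blocked at (4,4)]
  WQ@(4,4): attacks (4,3) (4,2) (4,1) (4,0) (3,4) (3,3) (2,2) (1,1) (0,0) [ray(0,-1) blocked at (4,0); ray(-1,0) blocked at (3,4)]
Union (16 distinct): (0,0) (1,0) (1,1) (1,2) (1,4) (2,0) (2,1) (2,2) (3,0) (3,3) (3,4) (4,0) (4,1) (4,2) (4,3) (4,4)

Answer: 16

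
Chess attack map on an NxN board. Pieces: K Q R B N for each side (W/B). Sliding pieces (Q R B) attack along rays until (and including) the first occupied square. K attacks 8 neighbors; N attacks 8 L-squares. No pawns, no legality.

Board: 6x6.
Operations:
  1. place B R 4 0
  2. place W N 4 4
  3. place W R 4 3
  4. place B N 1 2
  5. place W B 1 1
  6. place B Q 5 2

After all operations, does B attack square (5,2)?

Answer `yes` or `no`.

Answer: no

Derivation:
Op 1: place BR@(4,0)
Op 2: place WN@(4,4)
Op 3: place WR@(4,3)
Op 4: place BN@(1,2)
Op 5: place WB@(1,1)
Op 6: place BQ@(5,2)
Per-piece attacks for B:
  BN@(1,2): attacks (2,4) (3,3) (0,4) (2,0) (3,1) (0,0)
  BR@(4,0): attacks (4,1) (4,2) (4,3) (5,0) (3,0) (2,0) (1,0) (0,0) [ray(0,1) blocked at (4,3)]
  BQ@(5,2): attacks (5,3) (5,4) (5,5) (5,1) (5,0) (4,2) (3,2) (2,2) (1,2) (4,3) (4,1) (3,0) [ray(-1,0) blocked at (1,2); ray(-1,1) blocked at (4,3)]
B attacks (5,2): no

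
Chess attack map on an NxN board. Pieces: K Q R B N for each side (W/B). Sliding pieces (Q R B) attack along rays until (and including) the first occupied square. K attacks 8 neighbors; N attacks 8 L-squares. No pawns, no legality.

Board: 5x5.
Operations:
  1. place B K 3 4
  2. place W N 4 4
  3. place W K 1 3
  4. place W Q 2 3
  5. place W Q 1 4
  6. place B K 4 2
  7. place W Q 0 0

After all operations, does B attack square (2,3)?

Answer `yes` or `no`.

Op 1: place BK@(3,4)
Op 2: place WN@(4,4)
Op 3: place WK@(1,3)
Op 4: place WQ@(2,3)
Op 5: place WQ@(1,4)
Op 6: place BK@(4,2)
Op 7: place WQ@(0,0)
Per-piece attacks for B:
  BK@(3,4): attacks (3,3) (4,4) (2,4) (4,3) (2,3)
  BK@(4,2): attacks (4,3) (4,1) (3,2) (3,3) (3,1)
B attacks (2,3): yes

Answer: yes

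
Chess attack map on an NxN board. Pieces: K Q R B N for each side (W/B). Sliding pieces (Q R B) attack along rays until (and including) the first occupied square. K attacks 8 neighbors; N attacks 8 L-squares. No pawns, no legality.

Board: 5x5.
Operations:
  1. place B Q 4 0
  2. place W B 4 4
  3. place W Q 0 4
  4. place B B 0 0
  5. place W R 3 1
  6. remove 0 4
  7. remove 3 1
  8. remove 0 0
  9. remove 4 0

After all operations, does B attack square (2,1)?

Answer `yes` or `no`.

Op 1: place BQ@(4,0)
Op 2: place WB@(4,4)
Op 3: place WQ@(0,4)
Op 4: place BB@(0,0)
Op 5: place WR@(3,1)
Op 6: remove (0,4)
Op 7: remove (3,1)
Op 8: remove (0,0)
Op 9: remove (4,0)
Per-piece attacks for B:
B attacks (2,1): no

Answer: no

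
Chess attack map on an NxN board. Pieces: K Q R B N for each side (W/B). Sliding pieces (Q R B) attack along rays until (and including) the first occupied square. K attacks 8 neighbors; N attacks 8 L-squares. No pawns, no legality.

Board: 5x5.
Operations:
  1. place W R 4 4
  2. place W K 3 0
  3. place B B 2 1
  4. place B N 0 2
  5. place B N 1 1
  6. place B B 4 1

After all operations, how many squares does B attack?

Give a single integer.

Answer: 9

Derivation:
Op 1: place WR@(4,4)
Op 2: place WK@(3,0)
Op 3: place BB@(2,1)
Op 4: place BN@(0,2)
Op 5: place BN@(1,1)
Op 6: place BB@(4,1)
Per-piece attacks for B:
  BN@(0,2): attacks (1,4) (2,3) (1,0) (2,1)
  BN@(1,1): attacks (2,3) (3,2) (0,3) (3,0)
  BB@(2,1): attacks (3,2) (4,3) (3,0) (1,2) (0,3) (1,0) [ray(1,-1) blocked at (3,0)]
  BB@(4,1): attacks (3,2) (2,3) (1,4) (3,0) [ray(-1,-1) blocked at (3,0)]
Union (9 distinct): (0,3) (1,0) (1,2) (1,4) (2,1) (2,3) (3,0) (3,2) (4,3)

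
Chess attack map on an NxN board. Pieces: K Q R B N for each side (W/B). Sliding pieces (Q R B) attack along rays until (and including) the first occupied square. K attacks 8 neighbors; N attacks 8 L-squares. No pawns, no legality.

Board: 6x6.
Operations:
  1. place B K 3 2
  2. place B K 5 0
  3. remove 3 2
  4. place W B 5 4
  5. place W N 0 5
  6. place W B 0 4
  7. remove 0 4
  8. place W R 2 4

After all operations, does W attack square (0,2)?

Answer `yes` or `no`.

Answer: no

Derivation:
Op 1: place BK@(3,2)
Op 2: place BK@(5,0)
Op 3: remove (3,2)
Op 4: place WB@(5,4)
Op 5: place WN@(0,5)
Op 6: place WB@(0,4)
Op 7: remove (0,4)
Op 8: place WR@(2,4)
Per-piece attacks for W:
  WN@(0,5): attacks (1,3) (2,4)
  WR@(2,4): attacks (2,5) (2,3) (2,2) (2,1) (2,0) (3,4) (4,4) (5,4) (1,4) (0,4) [ray(1,0) blocked at (5,4)]
  WB@(5,4): attacks (4,5) (4,3) (3,2) (2,1) (1,0)
W attacks (0,2): no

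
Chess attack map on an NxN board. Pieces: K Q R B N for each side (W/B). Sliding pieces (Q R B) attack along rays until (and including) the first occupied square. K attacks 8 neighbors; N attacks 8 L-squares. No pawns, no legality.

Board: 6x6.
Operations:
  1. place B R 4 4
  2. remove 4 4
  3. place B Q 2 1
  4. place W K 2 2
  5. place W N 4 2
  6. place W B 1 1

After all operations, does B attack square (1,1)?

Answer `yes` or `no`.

Op 1: place BR@(4,4)
Op 2: remove (4,4)
Op 3: place BQ@(2,1)
Op 4: place WK@(2,2)
Op 5: place WN@(4,2)
Op 6: place WB@(1,1)
Per-piece attacks for B:
  BQ@(2,1): attacks (2,2) (2,0) (3,1) (4,1) (5,1) (1,1) (3,2) (4,3) (5,4) (3,0) (1,2) (0,3) (1,0) [ray(0,1) blocked at (2,2); ray(-1,0) blocked at (1,1)]
B attacks (1,1): yes

Answer: yes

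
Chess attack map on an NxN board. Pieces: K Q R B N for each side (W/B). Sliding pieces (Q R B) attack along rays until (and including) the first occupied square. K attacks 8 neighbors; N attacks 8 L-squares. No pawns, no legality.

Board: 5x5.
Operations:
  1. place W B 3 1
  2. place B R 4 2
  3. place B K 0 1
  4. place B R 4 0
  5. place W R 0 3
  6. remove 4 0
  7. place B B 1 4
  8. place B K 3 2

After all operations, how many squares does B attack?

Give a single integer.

Op 1: place WB@(3,1)
Op 2: place BR@(4,2)
Op 3: place BK@(0,1)
Op 4: place BR@(4,0)
Op 5: place WR@(0,3)
Op 6: remove (4,0)
Op 7: place BB@(1,4)
Op 8: place BK@(3,2)
Per-piece attacks for B:
  BK@(0,1): attacks (0,2) (0,0) (1,1) (1,2) (1,0)
  BB@(1,4): attacks (2,3) (3,2) (0,3) [ray(1,-1) blocked at (3,2); ray(-1,-1) blocked at (0,3)]
  BK@(3,2): attacks (3,3) (3,1) (4,2) (2,2) (4,3) (4,1) (2,3) (2,1)
  BR@(4,2): attacks (4,3) (4,4) (4,1) (4,0) (3,2) [ray(-1,0) blocked at (3,2)]
Union (17 distinct): (0,0) (0,2) (0,3) (1,0) (1,1) (1,2) (2,1) (2,2) (2,3) (3,1) (3,2) (3,3) (4,0) (4,1) (4,2) (4,3) (4,4)

Answer: 17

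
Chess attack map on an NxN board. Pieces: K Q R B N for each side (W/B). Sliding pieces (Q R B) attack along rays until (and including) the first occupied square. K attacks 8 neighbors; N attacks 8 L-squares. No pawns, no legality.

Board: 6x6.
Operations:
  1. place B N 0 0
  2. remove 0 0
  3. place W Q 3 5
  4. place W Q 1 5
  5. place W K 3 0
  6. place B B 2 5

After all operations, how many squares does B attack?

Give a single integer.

Op 1: place BN@(0,0)
Op 2: remove (0,0)
Op 3: place WQ@(3,5)
Op 4: place WQ@(1,5)
Op 5: place WK@(3,0)
Op 6: place BB@(2,5)
Per-piece attacks for B:
  BB@(2,5): attacks (3,4) (4,3) (5,2) (1,4) (0,3)
Union (5 distinct): (0,3) (1,4) (3,4) (4,3) (5,2)

Answer: 5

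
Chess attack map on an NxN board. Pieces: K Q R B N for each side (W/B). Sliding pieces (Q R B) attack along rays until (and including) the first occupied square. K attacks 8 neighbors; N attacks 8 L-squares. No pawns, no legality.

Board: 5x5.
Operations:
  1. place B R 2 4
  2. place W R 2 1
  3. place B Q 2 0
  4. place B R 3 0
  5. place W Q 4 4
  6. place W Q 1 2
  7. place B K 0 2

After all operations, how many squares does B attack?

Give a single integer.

Op 1: place BR@(2,4)
Op 2: place WR@(2,1)
Op 3: place BQ@(2,0)
Op 4: place BR@(3,0)
Op 5: place WQ@(4,4)
Op 6: place WQ@(1,2)
Op 7: place BK@(0,2)
Per-piece attacks for B:
  BK@(0,2): attacks (0,3) (0,1) (1,2) (1,3) (1,1)
  BQ@(2,0): attacks (2,1) (3,0) (1,0) (0,0) (3,1) (4,2) (1,1) (0,2) [ray(0,1) blocked at (2,1); ray(1,0) blocked at (3,0); ray(-1,1) blocked at (0,2)]
  BR@(2,4): attacks (2,3) (2,2) (2,1) (3,4) (4,4) (1,4) (0,4) [ray(0,-1) blocked at (2,1); ray(1,0) blocked at (4,4)]
  BR@(3,0): attacks (3,1) (3,2) (3,3) (3,4) (4,0) (2,0) [ray(-1,0) blocked at (2,0)]
Union (22 distinct): (0,0) (0,1) (0,2) (0,3) (0,4) (1,0) (1,1) (1,2) (1,3) (1,4) (2,0) (2,1) (2,2) (2,3) (3,0) (3,1) (3,2) (3,3) (3,4) (4,0) (4,2) (4,4)

Answer: 22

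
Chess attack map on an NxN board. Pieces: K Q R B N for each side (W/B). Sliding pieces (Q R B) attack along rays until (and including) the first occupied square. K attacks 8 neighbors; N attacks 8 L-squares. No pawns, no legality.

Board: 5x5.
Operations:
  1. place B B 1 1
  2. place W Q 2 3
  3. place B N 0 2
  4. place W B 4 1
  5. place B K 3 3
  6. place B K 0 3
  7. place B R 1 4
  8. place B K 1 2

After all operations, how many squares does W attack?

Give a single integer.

Answer: 14

Derivation:
Op 1: place BB@(1,1)
Op 2: place WQ@(2,3)
Op 3: place BN@(0,2)
Op 4: place WB@(4,1)
Op 5: place BK@(3,3)
Op 6: place BK@(0,3)
Op 7: place BR@(1,4)
Op 8: place BK@(1,2)
Per-piece attacks for W:
  WQ@(2,3): attacks (2,4) (2,2) (2,1) (2,0) (3,3) (1,3) (0,3) (3,4) (3,2) (4,1) (1,4) (1,2) [ray(1,0) blocked at (3,3); ray(-1,0) blocked at (0,3); ray(1,-1) blocked at (4,1); ray(-1,1) blocked at (1,4); ray(-1,-1) blocked at (1,2)]
  WB@(4,1): attacks (3,2) (2,3) (3,0) [ray(-1,1) blocked at (2,3)]
Union (14 distinct): (0,3) (1,2) (1,3) (1,4) (2,0) (2,1) (2,2) (2,3) (2,4) (3,0) (3,2) (3,3) (3,4) (4,1)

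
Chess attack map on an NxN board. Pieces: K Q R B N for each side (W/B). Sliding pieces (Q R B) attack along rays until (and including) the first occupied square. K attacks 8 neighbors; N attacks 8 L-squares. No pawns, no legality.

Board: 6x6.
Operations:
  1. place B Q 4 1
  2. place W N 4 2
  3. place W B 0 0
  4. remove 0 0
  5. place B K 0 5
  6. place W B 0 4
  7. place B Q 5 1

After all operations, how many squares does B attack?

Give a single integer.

Answer: 20

Derivation:
Op 1: place BQ@(4,1)
Op 2: place WN@(4,2)
Op 3: place WB@(0,0)
Op 4: remove (0,0)
Op 5: place BK@(0,5)
Op 6: place WB@(0,4)
Op 7: place BQ@(5,1)
Per-piece attacks for B:
  BK@(0,5): attacks (0,4) (1,5) (1,4)
  BQ@(4,1): attacks (4,2) (4,0) (5,1) (3,1) (2,1) (1,1) (0,1) (5,2) (5,0) (3,2) (2,3) (1,4) (0,5) (3,0) [ray(0,1) blocked at (4,2); ray(1,0) blocked at (5,1); ray(-1,1) blocked at (0,5)]
  BQ@(5,1): attacks (5,2) (5,3) (5,4) (5,5) (5,0) (4,1) (4,2) (4,0) [ray(-1,0) blocked at (4,1); ray(-1,1) blocked at (4,2)]
Union (20 distinct): (0,1) (0,4) (0,5) (1,1) (1,4) (1,5) (2,1) (2,3) (3,0) (3,1) (3,2) (4,0) (4,1) (4,2) (5,0) (5,1) (5,2) (5,3) (5,4) (5,5)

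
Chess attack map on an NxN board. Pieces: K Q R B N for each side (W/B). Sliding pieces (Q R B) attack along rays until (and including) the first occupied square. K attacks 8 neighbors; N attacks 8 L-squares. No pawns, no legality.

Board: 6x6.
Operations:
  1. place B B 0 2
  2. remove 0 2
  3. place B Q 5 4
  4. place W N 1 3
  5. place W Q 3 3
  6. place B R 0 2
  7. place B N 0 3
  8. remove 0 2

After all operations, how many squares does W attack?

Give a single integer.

Answer: 22

Derivation:
Op 1: place BB@(0,2)
Op 2: remove (0,2)
Op 3: place BQ@(5,4)
Op 4: place WN@(1,3)
Op 5: place WQ@(3,3)
Op 6: place BR@(0,2)
Op 7: place BN@(0,3)
Op 8: remove (0,2)
Per-piece attacks for W:
  WN@(1,3): attacks (2,5) (3,4) (0,5) (2,1) (3,2) (0,1)
  WQ@(3,3): attacks (3,4) (3,5) (3,2) (3,1) (3,0) (4,3) (5,3) (2,3) (1,3) (4,4) (5,5) (4,2) (5,1) (2,4) (1,5) (2,2) (1,1) (0,0) [ray(-1,0) blocked at (1,3)]
Union (22 distinct): (0,0) (0,1) (0,5) (1,1) (1,3) (1,5) (2,1) (2,2) (2,3) (2,4) (2,5) (3,0) (3,1) (3,2) (3,4) (3,5) (4,2) (4,3) (4,4) (5,1) (5,3) (5,5)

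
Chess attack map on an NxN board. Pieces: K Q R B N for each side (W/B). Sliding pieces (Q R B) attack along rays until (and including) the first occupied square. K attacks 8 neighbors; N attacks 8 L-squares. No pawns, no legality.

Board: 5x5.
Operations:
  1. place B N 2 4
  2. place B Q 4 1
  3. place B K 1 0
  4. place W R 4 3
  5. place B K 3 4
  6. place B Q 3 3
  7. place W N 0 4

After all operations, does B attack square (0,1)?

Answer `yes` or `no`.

Answer: yes

Derivation:
Op 1: place BN@(2,4)
Op 2: place BQ@(4,1)
Op 3: place BK@(1,0)
Op 4: place WR@(4,3)
Op 5: place BK@(3,4)
Op 6: place BQ@(3,3)
Op 7: place WN@(0,4)
Per-piece attacks for B:
  BK@(1,0): attacks (1,1) (2,0) (0,0) (2,1) (0,1)
  BN@(2,4): attacks (3,2) (4,3) (1,2) (0,3)
  BQ@(3,3): attacks (3,4) (3,2) (3,1) (3,0) (4,3) (2,3) (1,3) (0,3) (4,4) (4,2) (2,4) (2,2) (1,1) (0,0) [ray(0,1) blocked at (3,4); ray(1,0) blocked at (4,3); ray(-1,1) blocked at (2,4)]
  BK@(3,4): attacks (3,3) (4,4) (2,4) (4,3) (2,3)
  BQ@(4,1): attacks (4,2) (4,3) (4,0) (3,1) (2,1) (1,1) (0,1) (3,2) (2,3) (1,4) (3,0) [ray(0,1) blocked at (4,3)]
B attacks (0,1): yes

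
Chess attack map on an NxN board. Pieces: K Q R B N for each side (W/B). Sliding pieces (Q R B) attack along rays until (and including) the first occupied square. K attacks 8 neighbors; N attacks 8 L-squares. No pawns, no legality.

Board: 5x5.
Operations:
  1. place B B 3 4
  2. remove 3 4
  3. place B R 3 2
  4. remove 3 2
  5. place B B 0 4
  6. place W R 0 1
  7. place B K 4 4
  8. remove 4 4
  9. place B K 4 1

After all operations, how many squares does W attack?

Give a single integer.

Op 1: place BB@(3,4)
Op 2: remove (3,4)
Op 3: place BR@(3,2)
Op 4: remove (3,2)
Op 5: place BB@(0,4)
Op 6: place WR@(0,1)
Op 7: place BK@(4,4)
Op 8: remove (4,4)
Op 9: place BK@(4,1)
Per-piece attacks for W:
  WR@(0,1): attacks (0,2) (0,3) (0,4) (0,0) (1,1) (2,1) (3,1) (4,1) [ray(0,1) blocked at (0,4); ray(1,0) blocked at (4,1)]
Union (8 distinct): (0,0) (0,2) (0,3) (0,4) (1,1) (2,1) (3,1) (4,1)

Answer: 8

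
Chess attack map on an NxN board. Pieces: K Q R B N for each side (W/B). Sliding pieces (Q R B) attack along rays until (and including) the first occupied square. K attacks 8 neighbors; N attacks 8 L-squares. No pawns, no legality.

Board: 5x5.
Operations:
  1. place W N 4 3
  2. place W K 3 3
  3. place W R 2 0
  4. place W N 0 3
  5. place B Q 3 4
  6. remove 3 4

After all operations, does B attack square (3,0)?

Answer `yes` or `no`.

Answer: no

Derivation:
Op 1: place WN@(4,3)
Op 2: place WK@(3,3)
Op 3: place WR@(2,0)
Op 4: place WN@(0,3)
Op 5: place BQ@(3,4)
Op 6: remove (3,4)
Per-piece attacks for B:
B attacks (3,0): no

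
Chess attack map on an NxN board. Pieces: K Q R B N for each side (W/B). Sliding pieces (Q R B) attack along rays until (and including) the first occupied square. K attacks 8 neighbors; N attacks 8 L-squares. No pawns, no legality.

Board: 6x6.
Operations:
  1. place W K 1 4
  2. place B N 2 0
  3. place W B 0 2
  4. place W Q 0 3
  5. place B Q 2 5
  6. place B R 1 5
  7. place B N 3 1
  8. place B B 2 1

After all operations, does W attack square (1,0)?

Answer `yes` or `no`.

Answer: no

Derivation:
Op 1: place WK@(1,4)
Op 2: place BN@(2,0)
Op 3: place WB@(0,2)
Op 4: place WQ@(0,3)
Op 5: place BQ@(2,5)
Op 6: place BR@(1,5)
Op 7: place BN@(3,1)
Op 8: place BB@(2,1)
Per-piece attacks for W:
  WB@(0,2): attacks (1,3) (2,4) (3,5) (1,1) (2,0) [ray(1,-1) blocked at (2,0)]
  WQ@(0,3): attacks (0,4) (0,5) (0,2) (1,3) (2,3) (3,3) (4,3) (5,3) (1,4) (1,2) (2,1) [ray(0,-1) blocked at (0,2); ray(1,1) blocked at (1,4); ray(1,-1) blocked at (2,1)]
  WK@(1,4): attacks (1,5) (1,3) (2,4) (0,4) (2,5) (2,3) (0,5) (0,3)
W attacks (1,0): no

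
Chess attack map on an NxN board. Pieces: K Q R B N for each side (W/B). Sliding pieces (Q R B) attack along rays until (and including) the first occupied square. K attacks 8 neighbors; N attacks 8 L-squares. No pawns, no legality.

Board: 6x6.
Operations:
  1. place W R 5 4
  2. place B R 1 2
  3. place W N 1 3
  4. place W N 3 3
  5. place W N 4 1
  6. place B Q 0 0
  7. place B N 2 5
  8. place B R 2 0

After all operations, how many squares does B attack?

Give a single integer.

Op 1: place WR@(5,4)
Op 2: place BR@(1,2)
Op 3: place WN@(1,3)
Op 4: place WN@(3,3)
Op 5: place WN@(4,1)
Op 6: place BQ@(0,0)
Op 7: place BN@(2,5)
Op 8: place BR@(2,0)
Per-piece attacks for B:
  BQ@(0,0): attacks (0,1) (0,2) (0,3) (0,4) (0,5) (1,0) (2,0) (1,1) (2,2) (3,3) [ray(1,0) blocked at (2,0); ray(1,1) blocked at (3,3)]
  BR@(1,2): attacks (1,3) (1,1) (1,0) (2,2) (3,2) (4,2) (5,2) (0,2) [ray(0,1) blocked at (1,3)]
  BR@(2,0): attacks (2,1) (2,2) (2,3) (2,4) (2,5) (3,0) (4,0) (5,0) (1,0) (0,0) [ray(0,1) blocked at (2,5); ray(-1,0) blocked at (0,0)]
  BN@(2,5): attacks (3,3) (4,4) (1,3) (0,4)
Union (23 distinct): (0,0) (0,1) (0,2) (0,3) (0,4) (0,5) (1,0) (1,1) (1,3) (2,0) (2,1) (2,2) (2,3) (2,4) (2,5) (3,0) (3,2) (3,3) (4,0) (4,2) (4,4) (5,0) (5,2)

Answer: 23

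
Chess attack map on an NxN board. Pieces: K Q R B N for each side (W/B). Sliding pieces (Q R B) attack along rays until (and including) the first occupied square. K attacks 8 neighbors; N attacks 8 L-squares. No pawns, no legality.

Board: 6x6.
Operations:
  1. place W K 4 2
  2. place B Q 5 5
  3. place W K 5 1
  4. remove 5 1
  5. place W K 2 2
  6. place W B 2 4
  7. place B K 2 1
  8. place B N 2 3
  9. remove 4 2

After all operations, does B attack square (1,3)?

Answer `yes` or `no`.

Op 1: place WK@(4,2)
Op 2: place BQ@(5,5)
Op 3: place WK@(5,1)
Op 4: remove (5,1)
Op 5: place WK@(2,2)
Op 6: place WB@(2,4)
Op 7: place BK@(2,1)
Op 8: place BN@(2,3)
Op 9: remove (4,2)
Per-piece attacks for B:
  BK@(2,1): attacks (2,2) (2,0) (3,1) (1,1) (3,2) (3,0) (1,2) (1,0)
  BN@(2,3): attacks (3,5) (4,4) (1,5) (0,4) (3,1) (4,2) (1,1) (0,2)
  BQ@(5,5): attacks (5,4) (5,3) (5,2) (5,1) (5,0) (4,5) (3,5) (2,5) (1,5) (0,5) (4,4) (3,3) (2,2) [ray(-1,-1) blocked at (2,2)]
B attacks (1,3): no

Answer: no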